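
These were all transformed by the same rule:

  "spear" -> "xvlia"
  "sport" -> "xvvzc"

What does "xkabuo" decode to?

settle

In spear: s→x is +5, p→v is +6, e→l is +7, a→i is +8 — the shift increases by 1 each position. Each letter shifts forward by (position + 5), i.e. 5, 6, 7, … — the shift grows by one for each successive letter.
Reversing it on xkabuo: x−5=s, k−6=e, a−7=t, b−8=t, u−9=l, o−10=e.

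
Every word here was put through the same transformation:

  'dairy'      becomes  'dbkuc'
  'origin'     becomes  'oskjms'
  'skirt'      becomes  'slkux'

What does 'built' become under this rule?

Each letter shifts forward by its position index (0, 1, 2, …) — the shift grows by one for each successive letter.
For built: b+0=b, u+1=v, i+2=k, l+3=o, t+4=x.

bvkox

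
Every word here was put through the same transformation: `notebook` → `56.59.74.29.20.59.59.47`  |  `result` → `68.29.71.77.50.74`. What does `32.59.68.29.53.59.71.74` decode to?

foremost

With a=1..z=26, the number is 3·pos + 14.
Decoding 32.59.68.29.53.59.71.74: 32→(32−14)÷3=6=f, 59→(59−14)÷3=15=o, 68→(68−14)÷3=18=r, 29→(29−14)÷3=5=e, 53→(53−14)÷3=13=m, 59→(59−14)÷3=15=o, 71→(71−14)÷3=19=s, 74→(74−14)÷3=20=t.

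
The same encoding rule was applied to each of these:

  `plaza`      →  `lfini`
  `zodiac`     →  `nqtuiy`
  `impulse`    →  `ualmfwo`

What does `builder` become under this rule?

dmuftob

p(15)→l(11) and l(11)→f(5) fit y≡21x+8 (mod 26); the inverse of 21 mod 26 is 5. Treating letters as 0–25, the rule is x ↦ 21x + 8 (mod 26).
Applying it to builder: b(1)→21·1+8≡3=d; u(20)→21·20+8≡12=m; i(8)→21·8+8≡20=u; l(11)→21·11+8≡5=f; d(3)→21·3+8≡19=t; e(4)→21·4+8≡14=o; r(17)→21·17+8≡1=b (all mod 26).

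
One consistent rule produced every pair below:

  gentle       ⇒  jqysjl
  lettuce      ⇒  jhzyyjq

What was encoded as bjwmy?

threw

The output letters match the input read backwards, each shifted +5: gentle reversed is eltneg. Read the word backwards and shift each letter +5.
Decoding bjwmy: shift back: b−5=w, j−5=e, w−5=r, m−5=h, y−5=t → werht; then reverse → threw.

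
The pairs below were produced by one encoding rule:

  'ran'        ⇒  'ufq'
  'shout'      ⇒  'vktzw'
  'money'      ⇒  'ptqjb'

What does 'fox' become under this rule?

The shift depends on letter class: consonant r→u is +3, but vowel a→f is +5. Two shifts are in play — +5 for a/e/i/o/u, +3 for every other letter.
On fox: f(cons)+3=i, o(vowel)+5=t, x(cons)+3=a.

ita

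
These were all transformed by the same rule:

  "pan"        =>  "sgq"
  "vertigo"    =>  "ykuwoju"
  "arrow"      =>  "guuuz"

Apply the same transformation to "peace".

skgfk

The shift depends on letter class: consonant p→s is +3, but vowel a→g is +6. Vowels shift forward by 6 and consonants shift forward by 3.
On peace: p(cons)+3=s, e(vowel)+6=k, a(vowel)+6=g, c(cons)+3=f, e(vowel)+6=k.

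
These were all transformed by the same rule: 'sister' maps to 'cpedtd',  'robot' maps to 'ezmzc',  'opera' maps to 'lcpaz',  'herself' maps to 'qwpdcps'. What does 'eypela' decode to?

patent

The output letters match the input read backwards, each shifted +11: sister reversed is retsis. Two steps: reverse the string, then apply a Caesar shift of +11.
Undoing it on eypela: shift back: e−11=t, y−11=n, p−11=e, e−11=t, l−11=a, a−11=p → tnetap; then reverse → patent.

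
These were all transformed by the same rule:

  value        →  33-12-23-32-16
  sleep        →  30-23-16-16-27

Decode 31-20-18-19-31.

tight

v is letter #22 and maps to 33: an offset of 11. The number is (letter's place in the alphabet, a=1) + 11.
Decoding 31-20-18-19-31: 31→(31−11)÷1=20=t, 20→(20−11)÷1=9=i, 18→(18−11)÷1=7=g, 19→(19−11)÷1=8=h, 31→(31−11)÷1=20=t.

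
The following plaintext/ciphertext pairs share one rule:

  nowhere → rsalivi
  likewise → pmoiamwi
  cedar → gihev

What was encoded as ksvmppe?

gorilla

Every letter moves 4 places later in the alphabet, wrapping around z→a.
Undoing it on ksvmppe: k−4=g, s−4=o, v−4=r, m−4=i, p−4=l, p−4=l, e−4=a.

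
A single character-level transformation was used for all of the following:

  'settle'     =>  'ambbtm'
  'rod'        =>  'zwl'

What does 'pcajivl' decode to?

Compare letters: s→a is +8, e→m is +8, t→b is +8 — a constant shift. Each letter is shifted forward by 8 in the alphabet (a Caesar shift of +8).
Undoing it on pcajivl: p−8=h, c−8=u, a−8=s, j−8=b, i−8=a, v−8=n, l−8=d.

husband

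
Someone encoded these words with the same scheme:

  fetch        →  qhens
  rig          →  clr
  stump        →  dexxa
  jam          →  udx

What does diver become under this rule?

olghc

The shift depends on letter class: consonant f→q is +11, but vowel e→h is +3. The rule splits by letter class: vowels +3, consonants +11.
Applying it to diver: d(cons)+11=o, i(vowel)+3=l, v(cons)+11=g, e(vowel)+3=h, r(cons)+11=c.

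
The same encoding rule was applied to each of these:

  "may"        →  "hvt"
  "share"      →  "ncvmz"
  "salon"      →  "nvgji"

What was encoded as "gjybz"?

lodge

Compare letters: m→h is +21, a→v is +21, y→t is +21 — a constant shift. This is a Caesar cipher with shift 21.
Undoing it on gjybz: g−21=l, j−21=o, y−21=d, b−21=g, z−21=e.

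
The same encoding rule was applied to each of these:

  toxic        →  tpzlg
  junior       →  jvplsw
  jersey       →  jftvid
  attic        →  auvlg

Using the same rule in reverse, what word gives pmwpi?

In toxic: t→t is +0, o→p is +1, x→z is +2, i→l is +3 — the shift increases by 1 each position. Each letter shifts forward by its position index (0, 1, 2, …) — the shift grows by one for each successive letter.
Reversing it on pmwpi: p−0=p, m−1=l, w−2=u, p−3=m, i−4=e.

plume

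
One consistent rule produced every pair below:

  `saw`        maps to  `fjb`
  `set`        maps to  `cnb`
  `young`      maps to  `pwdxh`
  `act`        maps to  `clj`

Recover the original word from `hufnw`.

Read the word backwards and shift each letter +9.
Undoing it on hufnw: shift back: h−9=y, u−9=l, f−9=w, n−9=e, w−9=n → ylwen; then reverse → newly.

newly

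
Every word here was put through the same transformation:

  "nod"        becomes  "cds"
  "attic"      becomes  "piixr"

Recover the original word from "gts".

red

This is a Caesar cipher with shift 15.
Reversing it on gts: g−15=r, t−15=e, s−15=d.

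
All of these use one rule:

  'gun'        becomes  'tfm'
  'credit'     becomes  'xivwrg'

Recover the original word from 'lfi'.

our

Each pair mirrors across the alphabet (g↔t, u↔f, n↔m): positions sum to 25. Each letter is replaced by its mirror in the alphabet: a↔z, b↔y, c↔x, and so on (the Atbash cipher).
Reversing it on lfi: l↔o, f↔u, i↔r.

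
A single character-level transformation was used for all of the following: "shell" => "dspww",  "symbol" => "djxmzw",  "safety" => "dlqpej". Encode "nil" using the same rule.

ytw

This is a Caesar cipher with shift 11.
On nil: n+11=y, i+11=t, l+11=w.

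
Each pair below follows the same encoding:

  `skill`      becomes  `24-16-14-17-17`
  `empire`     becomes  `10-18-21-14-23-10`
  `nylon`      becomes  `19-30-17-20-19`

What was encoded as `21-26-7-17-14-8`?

s is letter #19 and maps to 24: an offset of 5. Each letter is replaced by its alphabet position (a=1..z=26) + 5.
Reversing it on 21-26-7-17-14-8: 21→(21−5)÷1=16=p, 26→(26−5)÷1=21=u, 7→(7−5)÷1=2=b, 17→(17−5)÷1=12=l, 14→(14−5)÷1=9=i, 8→(8−5)÷1=3=c.

public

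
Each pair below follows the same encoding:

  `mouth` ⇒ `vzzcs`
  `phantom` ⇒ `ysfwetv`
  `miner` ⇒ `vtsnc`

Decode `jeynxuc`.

attempt

Shifts by position in mouth: pos 0: m→v (+9), pos 1: o→z (+11), pos 2: u→z (+5), pos 3: t→c (+9), pos 4: h→s (+11) — repeating every 3. The shifts repeat in a cycle of length 3: positions 0,1,… shift by +9, +11, +5, then the pattern repeats.
Undoing it on jeynxuc: j−9=a, e−11=t, y−5=t, n−9=e, x−11=m, u−5=p, c−9=t.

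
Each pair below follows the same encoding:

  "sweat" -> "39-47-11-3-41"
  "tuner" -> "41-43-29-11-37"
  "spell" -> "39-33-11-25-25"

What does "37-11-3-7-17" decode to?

s(#19)→39 and w(#23)→47: differences scale by 2, so n = 2·pos + 1. With a=1..z=26, the number is 2·pos + 1.
Undoing it on 37-11-3-7-17: 37→(37−1)÷2=18=r, 11→(11−1)÷2=5=e, 3→(3−1)÷2=1=a, 7→(7−1)÷2=3=c, 17→(17−1)÷2=8=h.

reach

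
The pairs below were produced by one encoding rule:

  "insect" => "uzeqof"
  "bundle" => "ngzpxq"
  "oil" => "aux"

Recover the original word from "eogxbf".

sculpt

Compare letters: i→u is +12, n→z is +12, s→e is +12 — a constant shift. This is a Caesar cipher with shift 12.
Reversing it on eogxbf: e−12=s, o−12=c, g−12=u, x−12=l, b−12=p, f−12=t.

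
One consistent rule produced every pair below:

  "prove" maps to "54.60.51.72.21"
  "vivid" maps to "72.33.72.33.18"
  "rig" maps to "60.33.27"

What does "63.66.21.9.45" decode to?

Each letter becomes 3×(its alphabet position, a=1..z=26) + 6.
Reversing it on 63.66.21.9.45: 63→(63−6)÷3=19=s, 66→(66−6)÷3=20=t, 21→(21−6)÷3=5=e, 9→(9−6)÷3=1=a, 45→(45−6)÷3=13=m.

steam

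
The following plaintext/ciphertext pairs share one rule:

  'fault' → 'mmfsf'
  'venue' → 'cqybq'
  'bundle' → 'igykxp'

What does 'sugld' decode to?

Shifts by position in fault: pos 0: f→m (+7), pos 1: a→m (+12), pos 2: u→f (+11), pos 3: l→s (+7), pos 4: t→f (+12) — repeating every 3. The shifts repeat in a cycle of length 3: positions 0,1,… shift by +7, +12, +11, then the pattern repeats.
Reversing it on sugld: s−7=l, u−12=i, g−11=v, l−7=e, d−12=r.

liver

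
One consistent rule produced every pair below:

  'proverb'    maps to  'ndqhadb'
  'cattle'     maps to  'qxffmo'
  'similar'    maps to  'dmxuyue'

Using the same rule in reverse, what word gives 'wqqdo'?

creek

The output letters match the input read backwards, each shifted +12: proverb reversed is brevorp. Two steps: reverse the string, then apply a Caesar shift of +12.
Decoding wqqdo: shift back: w−12=k, q−12=e, q−12=e, d−12=r, o−12=c → keerc; then reverse → creek.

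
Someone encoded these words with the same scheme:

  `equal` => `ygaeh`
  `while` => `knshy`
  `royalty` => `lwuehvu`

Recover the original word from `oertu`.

This is an affine cipher: with a=0,…,z=25, each position x becomes (5x+4) mod 26.
Decoding oertu: o(14)→21·(14−4)≡2=c; e(4)→21·(4−4)≡0=a; r(17)→21·(17−4)≡13=n; t(19)→21·(19−4)≡3=d; u(20)→21·(20−4)≡24=y (all mod 26).

candy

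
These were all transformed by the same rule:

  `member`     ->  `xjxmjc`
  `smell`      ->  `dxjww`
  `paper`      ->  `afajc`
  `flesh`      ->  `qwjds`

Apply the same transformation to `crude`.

Two shifts are in play — +5 for a/e/i/o/u, +11 for every other letter.
For crude: c(cons)+11=n, r(cons)+11=c, u(vowel)+5=z, d(cons)+11=o, e(vowel)+5=j.

nczoj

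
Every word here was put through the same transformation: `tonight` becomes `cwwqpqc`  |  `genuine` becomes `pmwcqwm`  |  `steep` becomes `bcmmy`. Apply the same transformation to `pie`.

yqm

The shift depends on letter class: consonant t→c is +9, but vowel o→w is +8. The rule splits by letter class: vowels +8, consonants +9.
Applying it to pie: p(cons)+9=y, i(vowel)+8=q, e(vowel)+8=m.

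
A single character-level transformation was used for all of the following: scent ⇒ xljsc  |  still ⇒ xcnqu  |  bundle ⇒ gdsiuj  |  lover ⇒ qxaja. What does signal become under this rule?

Shifts by position in scent: pos 0: s→x (+5), pos 1: c→l (+9), pos 2: e→j (+5), pos 3: n→s (+5), pos 4: t→c (+9) — repeating every 3. A repeating key of period 3 is used — shifts +5, +9, +5 over and over.
For signal: s+5=x, i+9=r, g+5=l, n+5=s, a+9=j, l+5=q.

xrlsjq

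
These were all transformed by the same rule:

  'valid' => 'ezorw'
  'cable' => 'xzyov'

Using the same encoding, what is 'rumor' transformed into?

Each pair mirrors across the alphabet (v↔e, a↔z, l↔o): positions sum to 25. Letters are reflected about the middle of the alphabet (position → 25−position): Atbash.
For rumor: r↔i, u↔f, m↔n, o↔l, r↔i.

ifnli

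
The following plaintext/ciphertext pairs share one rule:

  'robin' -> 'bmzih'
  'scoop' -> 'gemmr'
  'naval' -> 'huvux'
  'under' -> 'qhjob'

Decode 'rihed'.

pinch

r(17)→b(1) and o(14)→m(12) fit y≡5x+20 (mod 26); the inverse of 5 mod 26 is 21. Each letter's alphabet position (a=0..z=25) is mapped through 5·x+20 mod 26 — an affine cipher.
Decoding rihed: r(17)→21·(17−20)≡15=p; i(8)→21·(8−20)≡8=i; h(7)→21·(7−20)≡13=n; e(4)→21·(4−20)≡2=c; d(3)→21·(3−20)≡7=h (all mod 26).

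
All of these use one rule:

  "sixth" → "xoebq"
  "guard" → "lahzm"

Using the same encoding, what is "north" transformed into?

suybq

The shift increases by 1 at each position, starting from +5: 5, 6, 7, ….
For north: n+5=s, o+6=u, r+7=y, t+8=b, h+9=q.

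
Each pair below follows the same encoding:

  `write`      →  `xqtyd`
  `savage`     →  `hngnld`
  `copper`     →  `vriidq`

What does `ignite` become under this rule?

tlatyd

This is an affine cipher: with a=0,…,z=25, each position x becomes (17x+13) mod 26.
On ignite: i(8)→17·8+13≡19=t; g(6)→17·6+13≡11=l; n(13)→17·13+13≡0=a; i(8)→17·8+13≡19=t; t(19)→17·19+13≡24=y; e(4)→17·4+13≡3=d (all mod 26).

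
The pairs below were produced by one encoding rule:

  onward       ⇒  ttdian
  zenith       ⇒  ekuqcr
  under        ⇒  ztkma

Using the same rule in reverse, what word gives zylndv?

In onward: o→t is +5, n→t is +6, w→d is +7, a→i is +8 — the shift increases by 1 each position. Letter i (0-indexed) is shifted by i+5, so successive shifts are 5, 6, 7, ….
Undoing it on zylndv: z−5=u, y−6=s, l−7=e, n−8=f, d−9=u, v−10=l.

useful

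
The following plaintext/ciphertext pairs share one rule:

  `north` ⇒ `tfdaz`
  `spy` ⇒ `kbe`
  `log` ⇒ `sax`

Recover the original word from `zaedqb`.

Read the word backwards and shift each letter +12.
Decoding zaedqb: shift back: z−12=n, a−12=o, e−12=s, d−12=r, q−12=e, b−12=p → nosrep; then reverse → person.

person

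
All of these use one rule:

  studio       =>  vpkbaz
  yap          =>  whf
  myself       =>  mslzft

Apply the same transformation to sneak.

The output letters match the input read backwards, each shifted +7: studio reversed is oiduts. Two steps: reverse the string, then apply a Caesar shift of +7.
Applying it to sneak: reverse → kaens; then shift: k+7=r, a+7=h, e+7=l, n+7=u, s+7=z.

rhluz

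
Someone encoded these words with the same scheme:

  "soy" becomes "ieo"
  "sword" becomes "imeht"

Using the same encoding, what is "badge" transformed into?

rqtwu

Compare letters: s→i is +16, o→e is +16, y→o is +16 — a constant shift. It's a constant shift of +16 (ROT16).
On badge: b+16=r, a+16=q, d+16=t, g+16=w, e+16=u.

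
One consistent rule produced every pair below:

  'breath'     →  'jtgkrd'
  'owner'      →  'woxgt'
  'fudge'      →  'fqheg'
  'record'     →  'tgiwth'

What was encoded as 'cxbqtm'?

b(1)→j(9) and r(17)→t(19) fit y≡25x+10 (mod 26); the inverse of 25 mod 26 is 25. Treating letters as 0–25, the rule is x ↦ 25x + 10 (mod 26).
Decoding cxbqtm: c(2)→25·(2−10)≡8=i; x(23)→25·(23−10)≡13=n; b(1)→25·(1−10)≡9=j; q(16)→25·(16−10)≡20=u; t(19)→25·(19−10)≡17=r; m(12)→25·(12−10)≡24=y (all mod 26).

injury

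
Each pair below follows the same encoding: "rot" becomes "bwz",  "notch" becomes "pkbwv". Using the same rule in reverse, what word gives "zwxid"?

The output letters match the input read backwards, each shifted +8: rot reversed is tor. The word is reversed, then every letter is shifted forward by 8.
Decoding zwxid: shift back: z−8=r, w−8=o, x−8=p, i−8=a, d−8=v → ropav; then reverse → vapor.

vapor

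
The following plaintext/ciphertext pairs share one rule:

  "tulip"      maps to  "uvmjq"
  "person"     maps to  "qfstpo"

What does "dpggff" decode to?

coffee

Compare letters: t→u is +1, u→v is +1, l→m is +1 — a constant shift. This is a Caesar cipher with shift 1.
Undoing it on dpggff: d−1=c, p−1=o, g−1=f, g−1=f, f−1=e, f−1=e.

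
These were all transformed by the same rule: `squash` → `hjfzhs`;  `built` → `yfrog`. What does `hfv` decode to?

Each pair mirrors across the alphabet (s↔h, q↔j, u↔f): positions sum to 25. This is the alphabet-reversal cipher (Atbash): a becomes z, b becomes y, etc.
Undoing it on hfv: h↔s, f↔u, v↔e.

sue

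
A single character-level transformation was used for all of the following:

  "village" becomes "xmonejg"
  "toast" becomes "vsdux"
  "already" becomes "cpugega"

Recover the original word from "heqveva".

It's a Vigenère-style cipher with numeric key [2,4,3]: position i shifts by key[i mod 3].
Undoing it on heqveva: h−2=f, e−4=a, q−3=n, v−2=t, e−4=a, v−3=s, a−2=y.

fantasy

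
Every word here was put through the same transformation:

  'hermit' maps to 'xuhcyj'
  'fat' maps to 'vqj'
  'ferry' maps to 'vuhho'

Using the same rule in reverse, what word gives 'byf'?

Compare letters: h→x is +16, e→u is +16, r→h is +16 — a constant shift. This is a Caesar cipher with shift 16.
Undoing it on byf: b−16=l, y−16=i, f−16=p.

lip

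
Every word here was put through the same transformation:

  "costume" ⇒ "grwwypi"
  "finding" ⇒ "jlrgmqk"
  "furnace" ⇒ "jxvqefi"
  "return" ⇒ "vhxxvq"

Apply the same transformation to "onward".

sqadvg

Shifts by position in costume: pos 0: c→g (+4), pos 1: o→r (+3), pos 2: s→w (+4), pos 3: t→w (+3) — repeating every 2. The shifts repeat in a cycle of length 2: positions 0,1,… shift by +4, +3, then the pattern repeats.
Applying it to onward: o+4=s, n+3=q, w+4=a, a+3=d, r+4=v, d+3=g.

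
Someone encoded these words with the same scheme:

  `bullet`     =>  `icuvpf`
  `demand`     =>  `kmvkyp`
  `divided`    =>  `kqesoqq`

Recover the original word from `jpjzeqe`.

In bullet: b→i is +7, u→c is +8, l→u is +9, l→v is +10 — the shift increases by 1 each position. Each letter shifts forward by (position + 7), i.e. 7, 8, 9, … — the shift grows by one for each successive letter.
Undoing it on jpjzeqe: j−7=c, p−8=h, j−9=a, z−10=p, e−11=t, q−12=e, e−13=r.

chapter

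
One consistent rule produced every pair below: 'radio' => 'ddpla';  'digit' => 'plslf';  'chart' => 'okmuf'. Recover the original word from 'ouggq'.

Shifts by position in radio: pos 0: r→d (+12), pos 1: a→d (+3), pos 2: d→p (+12), pos 3: i→l (+3) — repeating every 2. A repeating key of period 2 is used — shifts +12, +3 over and over.
Decoding ouggq: o−12=c, u−3=r, g−12=u, g−3=d, q−12=e.

crude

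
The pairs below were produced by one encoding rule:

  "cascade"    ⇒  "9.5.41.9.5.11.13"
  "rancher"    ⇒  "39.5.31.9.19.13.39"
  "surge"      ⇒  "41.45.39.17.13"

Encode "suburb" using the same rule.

41.45.7.45.39.7

Each letter becomes 2×(its alphabet position, a=1..z=26) + 3.
Applying it to suburb: s=19→41, u=21→45, b=2→7, u=21→45, r=18→39, b=2→7.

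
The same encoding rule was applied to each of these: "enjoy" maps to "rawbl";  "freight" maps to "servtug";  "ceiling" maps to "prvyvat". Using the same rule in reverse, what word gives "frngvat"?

seating

Compare letters: e→r is +13, n→a is +13, j→w is +13 — a constant shift. It's a constant shift of +13 (ROT13).
Undoing it on frngvat: f−13=s, r−13=e, n−13=a, g−13=t, v−13=i, a−13=n, t−13=g.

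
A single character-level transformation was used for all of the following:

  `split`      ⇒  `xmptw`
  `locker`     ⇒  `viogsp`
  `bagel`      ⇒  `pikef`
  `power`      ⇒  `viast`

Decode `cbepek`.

galaxy

The output letters match the input read backwards, each shifted +4: split reversed is tilps. Two steps: reverse the string, then apply a Caesar shift of +4.
Undoing it on cbepek: shift back: c−4=y, b−4=x, e−4=a, p−4=l, e−4=a, k−4=g → yxalag; then reverse → galaxy.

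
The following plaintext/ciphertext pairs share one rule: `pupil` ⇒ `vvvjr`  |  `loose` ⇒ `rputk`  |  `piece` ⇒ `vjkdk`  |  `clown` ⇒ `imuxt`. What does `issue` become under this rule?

otyvk

Shifts by position in pupil: pos 0: p→v (+6), pos 1: u→v (+1), pos 2: p→v (+6), pos 3: i→j (+1) — repeating every 2. It's a Vigenère-style cipher with numeric key [6,1]: position i shifts by key[i mod 2].
On issue: i+6=o, s+1=t, s+6=y, u+1=v, e+6=k.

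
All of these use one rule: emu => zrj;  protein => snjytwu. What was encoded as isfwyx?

strand

Read the word backwards and shift each letter +5.
Decoding isfwyx: shift back: i−5=d, s−5=n, f−5=a, w−5=r, y−5=t, x−5=s → dnarts; then reverse → strand.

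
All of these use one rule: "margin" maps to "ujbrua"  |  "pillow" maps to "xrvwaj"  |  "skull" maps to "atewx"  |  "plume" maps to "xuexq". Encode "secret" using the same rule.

anmcqg

The shift increases by 1 at each position, starting from +8: 8, 9, 10, ….
On secret: s+8=a, e+9=n, c+10=m, r+11=c, e+12=q, t+13=g.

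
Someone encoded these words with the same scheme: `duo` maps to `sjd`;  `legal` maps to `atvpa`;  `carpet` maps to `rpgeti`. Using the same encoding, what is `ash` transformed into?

Compare letters: d→s is +15, u→j is +15, o→d is +15 — a constant shift. Each letter is shifted forward by 15 in the alphabet (a Caesar shift of +15).
On ash: a+15=p, s+15=h, h+15=w.

phw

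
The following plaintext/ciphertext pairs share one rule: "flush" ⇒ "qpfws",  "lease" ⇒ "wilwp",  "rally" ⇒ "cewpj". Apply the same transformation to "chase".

The shifts repeat in a cycle of length 2: positions 0,1,… shift by +11, +4, then the pattern repeats.
For chase: c+11=n, h+4=l, a+11=l, s+4=w, e+11=p.

nllwp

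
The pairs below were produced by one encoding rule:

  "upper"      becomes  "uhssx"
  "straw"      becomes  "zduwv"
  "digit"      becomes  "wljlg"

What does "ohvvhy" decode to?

Two steps: reverse the string, then apply a Caesar shift of +3.
Reversing it on ohvvhy: shift back: o−3=l, h−3=e, v−3=s, v−3=s, h−3=e, y−3=v → lessev; then reverse → vessel.

vessel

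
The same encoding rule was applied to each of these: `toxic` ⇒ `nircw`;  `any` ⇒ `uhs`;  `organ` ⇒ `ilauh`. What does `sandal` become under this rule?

Every letter moves 20 places later in the alphabet, wrapping around z→a.
On sandal: s+20=m, a+20=u, n+20=h, d+20=x, a+20=u, l+20=f.

muhxuf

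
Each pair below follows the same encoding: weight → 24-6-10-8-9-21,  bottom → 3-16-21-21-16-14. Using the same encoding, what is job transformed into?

11-16-3

The number is (letter's place in the alphabet, a=1) + 1.
On job: j=10→11, o=15→16, b=2→3.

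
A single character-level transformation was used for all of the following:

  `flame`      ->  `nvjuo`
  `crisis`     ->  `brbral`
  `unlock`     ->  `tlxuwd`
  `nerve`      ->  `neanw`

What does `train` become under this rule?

wrjac

The output letters match the input read backwards, each shifted +9: flame reversed is emalf. The word is reversed, then every letter is shifted forward by 9.
On train: reverse → niart; then shift: n+9=w, i+9=r, a+9=j, r+9=a, t+9=c.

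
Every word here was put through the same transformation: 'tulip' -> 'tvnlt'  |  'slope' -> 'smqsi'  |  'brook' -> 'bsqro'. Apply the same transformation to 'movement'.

Letter i (0-indexed) is shifted by i+0, so successive shifts are 0, 1, 2, ….
For movement: m+0=m, o+1=p, v+2=x, e+3=h, m+4=q, e+5=j, n+6=t, t+7=a.

mpxhqjta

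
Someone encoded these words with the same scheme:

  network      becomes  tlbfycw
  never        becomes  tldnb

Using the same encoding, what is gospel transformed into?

mvayow

Letter i (0-indexed) is shifted by i+6, so successive shifts are 6, 7, 8, ….
For gospel: g+6=m, o+7=v, s+8=a, p+9=y, e+10=o, l+11=w.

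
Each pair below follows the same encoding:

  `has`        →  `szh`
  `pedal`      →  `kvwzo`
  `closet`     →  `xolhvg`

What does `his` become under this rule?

srh

Each pair mirrors across the alphabet (h↔s, a↔z, s↔h): positions sum to 25. This is the alphabet-reversal cipher (Atbash): a becomes z, b becomes y, etc.
Applying it to his: h↔s, i↔r, s↔h.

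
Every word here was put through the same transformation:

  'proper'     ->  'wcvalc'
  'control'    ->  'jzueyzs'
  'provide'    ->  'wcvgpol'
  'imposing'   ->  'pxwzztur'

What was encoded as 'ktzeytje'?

district

Shifts by position in proper: pos 0: p→w (+7), pos 1: r→c (+11), pos 2: o→v (+7), pos 3: p→a (+11) — repeating every 2. The shifts repeat in a cycle of length 2: positions 0,1,… shift by +7, +11, then the pattern repeats.
Decoding ktzeytje: k−7=d, t−11=i, z−7=s, e−11=t, y−7=r, t−11=i, j−7=c, e−11=t.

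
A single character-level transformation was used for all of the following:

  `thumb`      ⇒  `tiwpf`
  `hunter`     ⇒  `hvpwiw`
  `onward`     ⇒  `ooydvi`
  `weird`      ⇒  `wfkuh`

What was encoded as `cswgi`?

In thumb: t→t is +0, h→i is +1, u→w is +2, m→p is +3 — the shift increases by 1 each position. Letter i (0-indexed) is shifted by i+0, so successive shifts are 0, 1, 2, ….
Decoding cswgi: c−0=c, s−1=r, w−2=u, g−3=d, i−4=e.

crude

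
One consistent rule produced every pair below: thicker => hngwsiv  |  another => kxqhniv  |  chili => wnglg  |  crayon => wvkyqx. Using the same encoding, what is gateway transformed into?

ukhimky

t(19)→h(7) and h(7)→n(13) fit y≡19x+10 (mod 26); the inverse of 19 mod 26 is 11. This is an affine cipher: with a=0,…,z=25, each position x becomes (19x+10) mod 26.
On gateway: g(6)→19·6+10≡20=u; a(0)→19·0+10≡10=k; t(19)→19·19+10≡7=h; e(4)→19·4+10≡8=i; w(22)→19·22+10≡12=m; a(0)→19·0+10≡10=k; y(24)→19·24+10≡24=y (all mod 26).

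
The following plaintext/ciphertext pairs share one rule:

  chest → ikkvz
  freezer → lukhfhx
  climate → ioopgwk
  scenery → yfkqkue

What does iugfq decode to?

Shifts by position in chest: pos 0: c→i (+6), pos 1: h→k (+3), pos 2: e→k (+6), pos 3: s→v (+3) — repeating every 2. The shifts repeat in a cycle of length 2: positions 0,1,… shift by +6, +3, then the pattern repeats.
Reversing it on iugfq: i−6=c, u−3=r, g−6=a, f−3=c, q−6=k.

crack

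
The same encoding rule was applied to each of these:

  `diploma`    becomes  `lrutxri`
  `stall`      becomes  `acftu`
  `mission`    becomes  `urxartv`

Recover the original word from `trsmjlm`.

lineage

Shifts by position in diploma: pos 0: d→l (+8), pos 1: i→r (+9), pos 2: p→u (+5), pos 3: l→t (+8), pos 4: o→x (+9), pos 5: m→r (+5) — repeating every 3. A repeating key of period 3 is used — shifts +8, +9, +5 over and over.
Undoing it on trsmjlm: t−8=l, r−9=i, s−5=n, m−8=e, j−9=a, l−5=g, m−8=e.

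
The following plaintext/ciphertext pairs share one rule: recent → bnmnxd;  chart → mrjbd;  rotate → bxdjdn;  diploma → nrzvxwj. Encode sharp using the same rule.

crjbz

The shift depends on letter class: consonant r→b is +10, but vowel e→n is +9. Two shifts are in play — +9 for a/e/i/o/u, +10 for every other letter.
For sharp: s(cons)+10=c, h(cons)+10=r, a(vowel)+9=j, r(cons)+10=b, p(cons)+10=z.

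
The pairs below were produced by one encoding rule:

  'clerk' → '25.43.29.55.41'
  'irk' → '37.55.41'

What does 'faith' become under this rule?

c(#3)→25 and l(#12)→43: differences scale by 2, so n = 2·pos + 19. Each letter becomes 2×(its alphabet position, a=1..z=26) + 19.
For faith: f=6→31, a=1→21, i=9→37, t=20→59, h=8→35.

31.21.37.59.35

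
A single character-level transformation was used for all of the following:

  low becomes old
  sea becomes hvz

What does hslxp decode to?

Each pair mirrors across the alphabet (l↔o, o↔l, w↔d): positions sum to 25. Each letter is replaced by its mirror in the alphabet: a↔z, b↔y, c↔x, and so on (the Atbash cipher).
Undoing it on hslxp: h↔s, s↔h, l↔o, x↔c, p↔k.

shock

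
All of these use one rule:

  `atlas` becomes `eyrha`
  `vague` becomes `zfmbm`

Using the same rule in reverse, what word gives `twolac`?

In atlas: a→e is +4, t→y is +5, l→r is +6, a→h is +7 — the shift increases by 1 each position. The shift increases by 1 at each position, starting from +4: 4, 5, 6, ….
Decoding twolac: t−4=p, w−5=r, o−6=i, l−7=e, a−8=s, c−9=t.

priest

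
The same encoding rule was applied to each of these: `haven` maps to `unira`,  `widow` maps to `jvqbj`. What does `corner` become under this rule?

This is a Caesar cipher with shift 13.
On corner: c+13=p, o+13=b, r+13=e, n+13=a, e+13=r, r+13=e.

pbeare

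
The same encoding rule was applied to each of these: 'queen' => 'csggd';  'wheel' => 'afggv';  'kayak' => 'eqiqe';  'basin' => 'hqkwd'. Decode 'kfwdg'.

q(16)→c(2) and u(20)→s(18) fit y≡17x+16 (mod 26); the inverse of 17 mod 26 is 23. Each letter's alphabet position (a=0..z=25) is mapped through 17·x+16 mod 26 — an affine cipher.
Reversing it on kfwdg: k(10)→23·(10−16)≡18=s; f(5)→23·(5−16)≡7=h; w(22)→23·(22−16)≡8=i; d(3)→23·(3−16)≡13=n; g(6)→23·(6−16)≡4=e (all mod 26).

shine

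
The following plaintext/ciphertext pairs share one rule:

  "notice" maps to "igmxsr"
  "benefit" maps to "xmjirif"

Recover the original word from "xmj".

The output letters match the input read backwards, each shifted +4: notice reversed is eciton. Read the word backwards and shift each letter +4.
Undoing it on xmj: shift back: x−4=t, m−4=i, j−4=f → tif; then reverse → fit.

fit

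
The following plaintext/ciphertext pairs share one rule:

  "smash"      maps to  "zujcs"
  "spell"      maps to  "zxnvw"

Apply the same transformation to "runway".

In smash: s→z is +7, m→u is +8, a→j is +9, s→c is +10 — the shift increases by 1 each position. Each letter shifts forward by (position + 7), i.e. 7, 8, 9, … — the shift grows by one for each successive letter.
For runway: r+7=y, u+8=c, n+9=w, w+10=g, a+11=l, y+12=k.

ycwglk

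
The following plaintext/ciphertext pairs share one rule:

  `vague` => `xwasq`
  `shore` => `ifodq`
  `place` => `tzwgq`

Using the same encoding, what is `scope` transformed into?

v(21)→x(23) and a(0)→w(22) fit y≡5x+22 (mod 26); the inverse of 5 mod 26 is 21. This is an affine cipher: with a=0,…,z=25, each position x becomes (5x+22) mod 26.
Applying it to scope: s(18)→5·18+22≡8=i; c(2)→5·2+22≡6=g; o(14)→5·14+22≡14=o; p(15)→5·15+22≡19=t; e(4)→5·4+22≡16=q (all mod 26).

igotq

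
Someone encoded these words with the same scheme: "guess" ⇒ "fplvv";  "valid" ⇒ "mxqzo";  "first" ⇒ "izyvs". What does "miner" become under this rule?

nzkly

g(6)→f(5) and u(20)→p(15) fit y≡23x+23 (mod 26); the inverse of 23 mod 26 is 17. Treating letters as 0–25, the rule is x ↦ 23x + 23 (mod 26).
For miner: m(12)→23·12+23≡13=n; i(8)→23·8+23≡25=z; n(13)→23·13+23≡10=k; e(4)→23·4+23≡11=l; r(17)→23·17+23≡24=y (all mod 26).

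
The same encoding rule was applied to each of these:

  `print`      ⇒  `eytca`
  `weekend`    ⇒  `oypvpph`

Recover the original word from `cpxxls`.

hammer

The output letters match the input read backwards, each shifted +11: print reversed is tnirp. The word is reversed, then every letter is shifted forward by 11.
Decoding cpxxls: shift back: c−11=r, p−11=e, x−11=m, x−11=m, l−11=a, s−11=h → remmah; then reverse → hammer.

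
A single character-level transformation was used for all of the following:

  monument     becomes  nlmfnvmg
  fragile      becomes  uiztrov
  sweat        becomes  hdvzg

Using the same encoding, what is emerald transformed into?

vnvizow

Each pair mirrors across the alphabet (m↔n, o↔l, n↔m): positions sum to 25. Letters are reflected about the middle of the alphabet (position → 25−position): Atbash.
On emerald: e↔v, m↔n, e↔v, r↔i, a↔z, l↔o, d↔w.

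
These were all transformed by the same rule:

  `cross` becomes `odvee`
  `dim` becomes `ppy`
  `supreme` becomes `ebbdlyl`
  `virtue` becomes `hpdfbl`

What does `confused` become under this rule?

The shift depends on letter class: consonant c→o is +12, but vowel o→v is +7. Two shifts are in play — +7 for a/e/i/o/u, +12 for every other letter.
On confused: c(cons)+12=o, o(vowel)+7=v, n(cons)+12=z, f(cons)+12=r, u(vowel)+7=b, s(cons)+12=e, e(vowel)+7=l, d(cons)+12=p.

ovzrbelp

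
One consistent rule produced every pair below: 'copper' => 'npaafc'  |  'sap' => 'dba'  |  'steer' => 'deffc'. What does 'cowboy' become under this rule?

The shift depends on letter class: consonant c→n is +11, but vowel o→p is +1. Two shifts are in play — +1 for a/e/i/o/u, +11 for every other letter.
For cowboy: c(cons)+11=n, o(vowel)+1=p, w(cons)+11=h, b(cons)+11=m, o(vowel)+1=p, y(cons)+11=j.

nphmpj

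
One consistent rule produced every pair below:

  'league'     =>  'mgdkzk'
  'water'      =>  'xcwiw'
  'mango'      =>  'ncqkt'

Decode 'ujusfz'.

throat

In league: l→m is +1, e→g is +2, a→d is +3, g→k is +4 — the shift increases by 1 each position. Each letter shifts forward by (position + 1), i.e. 1, 2, 3, … — the shift grows by one for each successive letter.
Reversing it on ujusfz: u−1=t, j−2=h, u−3=r, s−4=o, f−5=a, z−6=t.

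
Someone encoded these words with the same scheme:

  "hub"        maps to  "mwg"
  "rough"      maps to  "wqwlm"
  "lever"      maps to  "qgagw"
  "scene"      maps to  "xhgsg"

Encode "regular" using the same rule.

wglwqcw

Vowels shift forward by 2 and consonants shift forward by 5.
For regular: r(cons)+5=w, e(vowel)+2=g, g(cons)+5=l, u(vowel)+2=w, l(cons)+5=q, a(vowel)+2=c, r(cons)+5=w.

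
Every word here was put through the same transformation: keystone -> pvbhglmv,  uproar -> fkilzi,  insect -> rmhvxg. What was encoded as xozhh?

class

Each pair mirrors across the alphabet (k↔p, e↔v, y↔b): positions sum to 25. Each letter is replaced by its mirror in the alphabet: a↔z, b↔y, c↔x, and so on (the Atbash cipher).
Reversing it on xozhh: x↔c, o↔l, z↔a, h↔s, h↔s.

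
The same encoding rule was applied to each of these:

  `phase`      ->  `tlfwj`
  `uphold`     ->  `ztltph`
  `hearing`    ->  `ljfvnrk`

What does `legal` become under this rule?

pjkfp

Two shifts are in play — +5 for a/e/i/o/u, +4 for every other letter.
On legal: l(cons)+4=p, e(vowel)+5=j, g(cons)+4=k, a(vowel)+5=f, l(cons)+4=p.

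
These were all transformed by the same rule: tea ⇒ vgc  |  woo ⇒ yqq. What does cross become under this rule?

etquu

Compare letters: t→v is +2, e→g is +2, a→c is +2 — a constant shift. Every letter moves 2 places later in the alphabet, wrapping around z→a.
For cross: c+2=e, r+2=t, o+2=q, s+2=u, s+2=u.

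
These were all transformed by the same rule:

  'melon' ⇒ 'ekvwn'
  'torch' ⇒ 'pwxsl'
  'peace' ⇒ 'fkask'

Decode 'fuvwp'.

pilot

m(12)→e(4) and e(4)→k(10) fit y≡9x+0 (mod 26); the inverse of 9 mod 26 is 3. Treating letters as 0–25, the rule is x ↦ 9x + 0 (mod 26).
Reversing it on fuvwp: f(5)→3·(5−0)≡15=p; u(20)→3·(20−0)≡8=i; v(21)→3·(21−0)≡11=l; w(22)→3·(22−0)≡14=o; p(15)→3·(15−0)≡19=t (all mod 26).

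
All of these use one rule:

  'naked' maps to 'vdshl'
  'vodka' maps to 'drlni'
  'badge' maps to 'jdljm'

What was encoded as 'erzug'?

worry

A repeating key of period 2 is used — shifts +8, +3 over and over.
Undoing it on erzug: e−8=w, r−3=o, z−8=r, u−3=r, g−8=y.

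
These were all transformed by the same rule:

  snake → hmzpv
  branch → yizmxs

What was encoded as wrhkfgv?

Each pair mirrors across the alphabet (s↔h, n↔m, a↔z): positions sum to 25. This is the alphabet-reversal cipher (Atbash): a becomes z, b becomes y, etc.
Decoding wrhkfgv: w↔d, r↔i, h↔s, k↔p, f↔u, g↔t, v↔e.

dispute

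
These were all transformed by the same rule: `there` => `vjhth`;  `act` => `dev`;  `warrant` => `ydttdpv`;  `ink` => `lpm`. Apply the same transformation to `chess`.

Vowels shift forward by 3 and consonants shift forward by 2.
On chess: c(cons)+2=e, h(cons)+2=j, e(vowel)+3=h, s(cons)+2=u, s(cons)+2=u.

ejhuu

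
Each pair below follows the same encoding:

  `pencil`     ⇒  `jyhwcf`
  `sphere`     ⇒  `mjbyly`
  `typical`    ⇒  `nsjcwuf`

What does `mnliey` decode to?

Compare letters: p→j is +20, e→y is +20, n→h is +20 — a constant shift. It's a constant shift of +20 (ROT20).
Reversing it on mnliey: m−20=s, n−20=t, l−20=r, i−20=o, e−20=k, y−20=e.

stroke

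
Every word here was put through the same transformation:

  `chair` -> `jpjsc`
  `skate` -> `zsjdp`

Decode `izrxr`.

bring

The shift increases by 1 at each position, starting from +7: 7, 8, 9, ….
Decoding izrxr: i−7=b, z−8=r, r−9=i, x−10=n, r−11=g.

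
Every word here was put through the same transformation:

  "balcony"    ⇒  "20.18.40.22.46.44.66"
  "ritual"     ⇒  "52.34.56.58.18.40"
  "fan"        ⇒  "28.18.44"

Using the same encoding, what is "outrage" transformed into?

46.58.56.52.18.30.26

b(#2)→20 and a(#1)→18: differences scale by 2, so n = 2·pos + 16. With a=1..z=26, the number is 2·pos + 16.
For outrage: o=15→46, u=21→58, t=20→56, r=18→52, a=1→18, g=7→30, e=5→26.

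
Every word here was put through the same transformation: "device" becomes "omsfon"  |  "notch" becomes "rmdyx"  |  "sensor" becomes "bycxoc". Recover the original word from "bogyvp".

The output letters match the input read backwards, each shifted +10: device reversed is ecived. Read the word backwards and shift each letter +10.
Reversing it on bogyvp: shift back: b−10=r, o−10=e, g−10=w, y−10=o, v−10=l, p−10=f → rewolf; then reverse → flower.

flower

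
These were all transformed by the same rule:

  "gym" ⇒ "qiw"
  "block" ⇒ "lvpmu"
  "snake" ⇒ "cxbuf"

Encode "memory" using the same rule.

The shift depends on letter class: consonant g→q is +10, but vowel o→p is +1. The rule splits by letter class: vowels +1, consonants +10.
On memory: m(cons)+10=w, e(vowel)+1=f, m(cons)+10=w, o(vowel)+1=p, r(cons)+10=b, y(cons)+10=i.

wfwpbi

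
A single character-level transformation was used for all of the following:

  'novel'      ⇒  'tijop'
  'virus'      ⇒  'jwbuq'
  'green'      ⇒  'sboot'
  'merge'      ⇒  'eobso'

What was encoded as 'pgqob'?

n(13)→t(19) and o(14)→i(8) fit y≡15x+6 (mod 26); the inverse of 15 mod 26 is 7. This is an affine cipher: with a=0,…,z=25, each position x becomes (15x+6) mod 26.
Undoing it on pgqob: p(15)→7·(15−6)≡11=l; g(6)→7·(6−6)≡0=a; q(16)→7·(16−6)≡18=s; o(14)→7·(14−6)≡4=e; b(1)→7·(1−6)≡17=r (all mod 26).

laser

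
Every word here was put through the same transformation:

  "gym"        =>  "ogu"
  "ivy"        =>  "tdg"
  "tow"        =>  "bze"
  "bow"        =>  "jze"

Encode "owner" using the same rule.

zevpz

The rule splits by letter class: vowels +11, consonants +8.
On owner: o(vowel)+11=z, w(cons)+8=e, n(cons)+8=v, e(vowel)+11=p, r(cons)+8=z.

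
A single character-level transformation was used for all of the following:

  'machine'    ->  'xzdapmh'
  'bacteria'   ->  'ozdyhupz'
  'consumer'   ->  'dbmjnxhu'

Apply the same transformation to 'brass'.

m(12)→x(23) and a(0)→z(25) fit y≡15x+25 (mod 26); the inverse of 15 mod 26 is 7. Treating letters as 0–25, the rule is x ↦ 15x + 25 (mod 26).
For brass: b(1)→15·1+25≡14=o; r(17)→15·17+25≡20=u; a(0)→15·0+25≡25=z; s(18)→15·18+25≡9=j; s(18)→15·18+25≡9=j (all mod 26).

ouzjj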